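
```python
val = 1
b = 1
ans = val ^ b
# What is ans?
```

Answer: 0

Derivation:
Trace (tracking ans):
val = 1  # -> val = 1
b = 1  # -> b = 1
ans = val ^ b  # -> ans = 0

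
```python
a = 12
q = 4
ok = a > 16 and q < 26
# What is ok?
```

Answer: False

Derivation:
Trace (tracking ok):
a = 12  # -> a = 12
q = 4  # -> q = 4
ok = a > 16 and q < 26  # -> ok = False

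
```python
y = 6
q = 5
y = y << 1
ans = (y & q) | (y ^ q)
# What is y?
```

Trace (tracking y):
y = 6  # -> y = 6
q = 5  # -> q = 5
y = y << 1  # -> y = 12
ans = y & q | y ^ q  # -> ans = 13

Answer: 12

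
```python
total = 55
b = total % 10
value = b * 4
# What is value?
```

Trace (tracking value):
total = 55  # -> total = 55
b = total % 10  # -> b = 5
value = b * 4  # -> value = 20

Answer: 20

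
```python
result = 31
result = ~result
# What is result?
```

Answer: -32

Derivation:
Trace (tracking result):
result = 31  # -> result = 31
result = ~result  # -> result = -32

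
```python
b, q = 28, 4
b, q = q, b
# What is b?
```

Trace (tracking b):
b, q = (28, 4)  # -> b = 28, q = 4
b, q = (q, b)  # -> b = 4, q = 28

Answer: 4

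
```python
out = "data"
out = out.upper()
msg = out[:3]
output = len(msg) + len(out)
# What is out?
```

Answer: 'DATA'

Derivation:
Trace (tracking out):
out = 'data'  # -> out = 'data'
out = out.upper()  # -> out = 'DATA'
msg = out[:3]  # -> msg = 'DAT'
output = len(msg) + len(out)  # -> output = 7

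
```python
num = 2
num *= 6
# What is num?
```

Trace (tracking num):
num = 2  # -> num = 2
num *= 6  # -> num = 12

Answer: 12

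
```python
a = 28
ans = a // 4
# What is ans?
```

Answer: 7

Derivation:
Trace (tracking ans):
a = 28  # -> a = 28
ans = a // 4  # -> ans = 7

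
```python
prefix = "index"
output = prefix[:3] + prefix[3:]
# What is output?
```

Answer: 'index'

Derivation:
Trace (tracking output):
prefix = 'index'  # -> prefix = 'index'
output = prefix[:3] + prefix[3:]  # -> output = 'index'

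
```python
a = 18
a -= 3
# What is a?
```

Answer: 15

Derivation:
Trace (tracking a):
a = 18  # -> a = 18
a -= 3  # -> a = 15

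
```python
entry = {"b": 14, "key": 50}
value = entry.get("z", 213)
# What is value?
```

Trace (tracking value):
entry = {'b': 14, 'key': 50}  # -> entry = {'b': 14, 'key': 50}
value = entry.get('z', 213)  # -> value = 213

Answer: 213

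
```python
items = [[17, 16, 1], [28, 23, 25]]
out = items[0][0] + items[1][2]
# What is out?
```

Answer: 42

Derivation:
Trace (tracking out):
items = [[17, 16, 1], [28, 23, 25]]  # -> items = [[17, 16, 1], [28, 23, 25]]
out = items[0][0] + items[1][2]  # -> out = 42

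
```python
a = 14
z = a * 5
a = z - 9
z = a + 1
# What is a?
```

Answer: 61

Derivation:
Trace (tracking a):
a = 14  # -> a = 14
z = a * 5  # -> z = 70
a = z - 9  # -> a = 61
z = a + 1  # -> z = 62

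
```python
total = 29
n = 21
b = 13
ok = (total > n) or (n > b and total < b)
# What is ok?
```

Trace (tracking ok):
total = 29  # -> total = 29
n = 21  # -> n = 21
b = 13  # -> b = 13
ok = total > n or (n > b and total < b)  # -> ok = True

Answer: True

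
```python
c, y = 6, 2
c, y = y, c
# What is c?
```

Answer: 2

Derivation:
Trace (tracking c):
c, y = (6, 2)  # -> c = 6, y = 2
c, y = (y, c)  # -> c = 2, y = 6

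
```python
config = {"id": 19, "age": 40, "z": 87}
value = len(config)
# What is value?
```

Answer: 3

Derivation:
Trace (tracking value):
config = {'id': 19, 'age': 40, 'z': 87}  # -> config = {'id': 19, 'age': 40, 'z': 87}
value = len(config)  # -> value = 3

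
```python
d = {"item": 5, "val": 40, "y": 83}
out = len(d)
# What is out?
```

Trace (tracking out):
d = {'item': 5, 'val': 40, 'y': 83}  # -> d = {'item': 5, 'val': 40, 'y': 83}
out = len(d)  # -> out = 3

Answer: 3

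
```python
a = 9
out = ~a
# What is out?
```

Trace (tracking out):
a = 9  # -> a = 9
out = ~a  # -> out = -10

Answer: -10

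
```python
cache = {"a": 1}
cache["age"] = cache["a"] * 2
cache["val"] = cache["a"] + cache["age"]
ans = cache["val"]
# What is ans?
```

Answer: 3

Derivation:
Trace (tracking ans):
cache = {'a': 1}  # -> cache = {'a': 1}
cache['age'] = cache['a'] * 2  # -> cache = {'a': 1, 'age': 2}
cache['val'] = cache['a'] + cache['age']  # -> cache = {'a': 1, 'age': 2, 'val': 3}
ans = cache['val']  # -> ans = 3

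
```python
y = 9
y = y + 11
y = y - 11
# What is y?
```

Answer: 9

Derivation:
Trace (tracking y):
y = 9  # -> y = 9
y = y + 11  # -> y = 20
y = y - 11  # -> y = 9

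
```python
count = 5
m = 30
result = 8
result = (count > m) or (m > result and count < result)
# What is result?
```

Answer: True

Derivation:
Trace (tracking result):
count = 5  # -> count = 5
m = 30  # -> m = 30
result = 8  # -> result = 8
result = count > m or (m > result and count < result)  # -> result = True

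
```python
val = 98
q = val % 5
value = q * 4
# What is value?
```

Answer: 12

Derivation:
Trace (tracking value):
val = 98  # -> val = 98
q = val % 5  # -> q = 3
value = q * 4  # -> value = 12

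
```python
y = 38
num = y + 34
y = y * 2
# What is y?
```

Trace (tracking y):
y = 38  # -> y = 38
num = y + 34  # -> num = 72
y = y * 2  # -> y = 76

Answer: 76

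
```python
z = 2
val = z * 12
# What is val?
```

Trace (tracking val):
z = 2  # -> z = 2
val = z * 12  # -> val = 24

Answer: 24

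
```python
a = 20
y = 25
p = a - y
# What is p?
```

Trace (tracking p):
a = 20  # -> a = 20
y = 25  # -> y = 25
p = a - y  # -> p = -5

Answer: -5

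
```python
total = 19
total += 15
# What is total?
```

Trace (tracking total):
total = 19  # -> total = 19
total += 15  # -> total = 34

Answer: 34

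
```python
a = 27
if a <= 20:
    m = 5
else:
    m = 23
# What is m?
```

Trace (tracking m):
a = 27  # -> a = 27
if a <= 20:  # condition is False
else:
    m = 23  # -> m = 23

Answer: 23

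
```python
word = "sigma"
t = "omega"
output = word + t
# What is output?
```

Trace (tracking output):
word = 'sigma'  # -> word = 'sigma'
t = 'omega'  # -> t = 'omega'
output = word + t  # -> output = 'sigmaomega'

Answer: 'sigmaomega'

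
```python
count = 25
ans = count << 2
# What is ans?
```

Answer: 100

Derivation:
Trace (tracking ans):
count = 25  # -> count = 25
ans = count << 2  # -> ans = 100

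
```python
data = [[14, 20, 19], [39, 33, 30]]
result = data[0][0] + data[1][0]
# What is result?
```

Answer: 53

Derivation:
Trace (tracking result):
data = [[14, 20, 19], [39, 33, 30]]  # -> data = [[14, 20, 19], [39, 33, 30]]
result = data[0][0] + data[1][0]  # -> result = 53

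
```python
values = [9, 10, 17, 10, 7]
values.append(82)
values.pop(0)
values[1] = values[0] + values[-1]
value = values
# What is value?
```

Trace (tracking value):
values = [9, 10, 17, 10, 7]  # -> values = [9, 10, 17, 10, 7]
values.append(82)  # -> values = [9, 10, 17, 10, 7, 82]
values.pop(0)  # -> values = [10, 17, 10, 7, 82]
values[1] = values[0] + values[-1]  # -> values = [10, 92, 10, 7, 82]
value = values  # -> value = [10, 92, 10, 7, 82]

Answer: [10, 92, 10, 7, 82]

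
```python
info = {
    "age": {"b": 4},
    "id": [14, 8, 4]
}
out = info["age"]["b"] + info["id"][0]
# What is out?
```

Trace (tracking out):
info = {'age': {'b': 4}, 'id': [14, 8, 4]}  # -> info = {'age': {'b': 4}, 'id': [14, 8, 4]}
out = info['age']['b'] + info['id'][0]  # -> out = 18

Answer: 18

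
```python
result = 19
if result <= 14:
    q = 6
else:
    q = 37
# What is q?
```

Answer: 37

Derivation:
Trace (tracking q):
result = 19  # -> result = 19
if result <= 14:  # condition is False
else:
    q = 37  # -> q = 37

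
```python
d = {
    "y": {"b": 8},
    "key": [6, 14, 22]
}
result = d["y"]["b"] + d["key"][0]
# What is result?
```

Trace (tracking result):
d = {'y': {'b': 8}, 'key': [6, 14, 22]}  # -> d = {'y': {'b': 8}, 'key': [6, 14, 22]}
result = d['y']['b'] + d['key'][0]  # -> result = 14

Answer: 14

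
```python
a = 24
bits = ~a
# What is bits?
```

Trace (tracking bits):
a = 24  # -> a = 24
bits = ~a  # -> bits = -25

Answer: -25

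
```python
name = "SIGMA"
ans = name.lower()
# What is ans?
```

Trace (tracking ans):
name = 'SIGMA'  # -> name = 'SIGMA'
ans = name.lower()  # -> ans = 'sigma'

Answer: 'sigma'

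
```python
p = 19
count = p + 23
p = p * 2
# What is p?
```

Trace (tracking p):
p = 19  # -> p = 19
count = p + 23  # -> count = 42
p = p * 2  # -> p = 38

Answer: 38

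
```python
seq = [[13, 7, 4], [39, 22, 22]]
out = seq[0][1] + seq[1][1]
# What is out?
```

Answer: 29

Derivation:
Trace (tracking out):
seq = [[13, 7, 4], [39, 22, 22]]  # -> seq = [[13, 7, 4], [39, 22, 22]]
out = seq[0][1] + seq[1][1]  # -> out = 29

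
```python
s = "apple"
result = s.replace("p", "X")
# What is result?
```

Answer: 'aXXle'

Derivation:
Trace (tracking result):
s = 'apple'  # -> s = 'apple'
result = s.replace('p', 'X')  # -> result = 'aXXle'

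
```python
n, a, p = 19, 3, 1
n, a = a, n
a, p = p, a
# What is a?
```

Answer: 1

Derivation:
Trace (tracking a):
n, a, p = (19, 3, 1)  # -> n = 19, a = 3, p = 1
n, a = (a, n)  # -> n = 3, a = 19
a, p = (p, a)  # -> a = 1, p = 19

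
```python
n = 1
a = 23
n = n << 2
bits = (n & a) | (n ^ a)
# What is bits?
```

Trace (tracking bits):
n = 1  # -> n = 1
a = 23  # -> a = 23
n = n << 2  # -> n = 4
bits = n & a | n ^ a  # -> bits = 23

Answer: 23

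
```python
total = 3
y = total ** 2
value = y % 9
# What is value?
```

Trace (tracking value):
total = 3  # -> total = 3
y = total ** 2  # -> y = 9
value = y % 9  # -> value = 0

Answer: 0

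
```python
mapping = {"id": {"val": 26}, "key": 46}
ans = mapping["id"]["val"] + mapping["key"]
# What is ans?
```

Answer: 72

Derivation:
Trace (tracking ans):
mapping = {'id': {'val': 26}, 'key': 46}  # -> mapping = {'id': {'val': 26}, 'key': 46}
ans = mapping['id']['val'] + mapping['key']  # -> ans = 72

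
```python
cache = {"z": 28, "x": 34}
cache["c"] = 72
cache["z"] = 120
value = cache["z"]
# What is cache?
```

Answer: {'z': 120, 'x': 34, 'c': 72}

Derivation:
Trace (tracking cache):
cache = {'z': 28, 'x': 34}  # -> cache = {'z': 28, 'x': 34}
cache['c'] = 72  # -> cache = {'z': 28, 'x': 34, 'c': 72}
cache['z'] = 120  # -> cache = {'z': 120, 'x': 34, 'c': 72}
value = cache['z']  # -> value = 120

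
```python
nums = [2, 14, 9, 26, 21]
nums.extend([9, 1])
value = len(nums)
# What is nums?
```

Trace (tracking nums):
nums = [2, 14, 9, 26, 21]  # -> nums = [2, 14, 9, 26, 21]
nums.extend([9, 1])  # -> nums = [2, 14, 9, 26, 21, 9, 1]
value = len(nums)  # -> value = 7

Answer: [2, 14, 9, 26, 21, 9, 1]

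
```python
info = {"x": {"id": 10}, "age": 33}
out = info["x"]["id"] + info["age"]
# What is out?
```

Trace (tracking out):
info = {'x': {'id': 10}, 'age': 33}  # -> info = {'x': {'id': 10}, 'age': 33}
out = info['x']['id'] + info['age']  # -> out = 43

Answer: 43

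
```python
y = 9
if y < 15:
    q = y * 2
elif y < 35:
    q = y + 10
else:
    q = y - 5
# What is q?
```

Answer: 18

Derivation:
Trace (tracking q):
y = 9  # -> y = 9
if y < 15:  # condition is True
    q = y * 2  # -> q = 18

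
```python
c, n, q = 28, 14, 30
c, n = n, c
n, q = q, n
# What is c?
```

Trace (tracking c):
c, n, q = (28, 14, 30)  # -> c = 28, n = 14, q = 30
c, n = (n, c)  # -> c = 14, n = 28
n, q = (q, n)  # -> n = 30, q = 28

Answer: 14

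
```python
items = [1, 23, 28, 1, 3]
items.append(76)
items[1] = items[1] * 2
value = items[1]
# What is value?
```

Trace (tracking value):
items = [1, 23, 28, 1, 3]  # -> items = [1, 23, 28, 1, 3]
items.append(76)  # -> items = [1, 23, 28, 1, 3, 76]
items[1] = items[1] * 2  # -> items = [1, 46, 28, 1, 3, 76]
value = items[1]  # -> value = 46

Answer: 46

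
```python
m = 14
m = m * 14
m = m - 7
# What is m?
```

Trace (tracking m):
m = 14  # -> m = 14
m = m * 14  # -> m = 196
m = m - 7  # -> m = 189

Answer: 189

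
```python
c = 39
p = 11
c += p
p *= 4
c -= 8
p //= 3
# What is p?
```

Answer: 14

Derivation:
Trace (tracking p):
c = 39  # -> c = 39
p = 11  # -> p = 11
c += p  # -> c = 50
p *= 4  # -> p = 44
c -= 8  # -> c = 42
p //= 3  # -> p = 14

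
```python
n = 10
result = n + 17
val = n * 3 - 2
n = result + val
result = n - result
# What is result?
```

Trace (tracking result):
n = 10  # -> n = 10
result = n + 17  # -> result = 27
val = n * 3 - 2  # -> val = 28
n = result + val  # -> n = 55
result = n - result  # -> result = 28

Answer: 28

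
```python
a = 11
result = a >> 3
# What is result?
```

Answer: 1

Derivation:
Trace (tracking result):
a = 11  # -> a = 11
result = a >> 3  # -> result = 1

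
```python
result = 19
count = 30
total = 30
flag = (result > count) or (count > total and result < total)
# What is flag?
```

Answer: False

Derivation:
Trace (tracking flag):
result = 19  # -> result = 19
count = 30  # -> count = 30
total = 30  # -> total = 30
flag = result > count or (count > total and result < total)  # -> flag = False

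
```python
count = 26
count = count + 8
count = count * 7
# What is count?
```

Answer: 238

Derivation:
Trace (tracking count):
count = 26  # -> count = 26
count = count + 8  # -> count = 34
count = count * 7  # -> count = 238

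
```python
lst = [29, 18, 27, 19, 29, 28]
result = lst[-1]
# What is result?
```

Answer: 28

Derivation:
Trace (tracking result):
lst = [29, 18, 27, 19, 29, 28]  # -> lst = [29, 18, 27, 19, 29, 28]
result = lst[-1]  # -> result = 28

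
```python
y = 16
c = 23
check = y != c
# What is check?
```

Trace (tracking check):
y = 16  # -> y = 16
c = 23  # -> c = 23
check = y != c  # -> check = True

Answer: True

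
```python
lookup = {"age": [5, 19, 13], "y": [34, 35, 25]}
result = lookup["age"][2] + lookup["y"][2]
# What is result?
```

Answer: 38

Derivation:
Trace (tracking result):
lookup = {'age': [5, 19, 13], 'y': [34, 35, 25]}  # -> lookup = {'age': [5, 19, 13], 'y': [34, 35, 25]}
result = lookup['age'][2] + lookup['y'][2]  # -> result = 38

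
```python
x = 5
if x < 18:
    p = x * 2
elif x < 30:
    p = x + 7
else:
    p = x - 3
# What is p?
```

Trace (tracking p):
x = 5  # -> x = 5
if x < 18:  # condition is True
    p = x * 2  # -> p = 10

Answer: 10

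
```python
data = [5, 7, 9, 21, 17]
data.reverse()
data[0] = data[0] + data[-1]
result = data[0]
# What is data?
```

Answer: [22, 21, 9, 7, 5]

Derivation:
Trace (tracking data):
data = [5, 7, 9, 21, 17]  # -> data = [5, 7, 9, 21, 17]
data.reverse()  # -> data = [17, 21, 9, 7, 5]
data[0] = data[0] + data[-1]  # -> data = [22, 21, 9, 7, 5]
result = data[0]  # -> result = 22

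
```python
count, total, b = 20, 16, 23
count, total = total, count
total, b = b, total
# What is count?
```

Trace (tracking count):
count, total, b = (20, 16, 23)  # -> count = 20, total = 16, b = 23
count, total = (total, count)  # -> count = 16, total = 20
total, b = (b, total)  # -> total = 23, b = 20

Answer: 16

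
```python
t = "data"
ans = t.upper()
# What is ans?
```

Answer: 'DATA'

Derivation:
Trace (tracking ans):
t = 'data'  # -> t = 'data'
ans = t.upper()  # -> ans = 'DATA'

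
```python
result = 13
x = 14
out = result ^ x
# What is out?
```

Answer: 3

Derivation:
Trace (tracking out):
result = 13  # -> result = 13
x = 14  # -> x = 14
out = result ^ x  # -> out = 3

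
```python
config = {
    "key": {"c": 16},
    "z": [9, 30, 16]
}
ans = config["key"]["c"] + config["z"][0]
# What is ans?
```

Trace (tracking ans):
config = {'key': {'c': 16}, 'z': [9, 30, 16]}  # -> config = {'key': {'c': 16}, 'z': [9, 30, 16]}
ans = config['key']['c'] + config['z'][0]  # -> ans = 25

Answer: 25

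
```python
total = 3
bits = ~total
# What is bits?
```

Answer: -4

Derivation:
Trace (tracking bits):
total = 3  # -> total = 3
bits = ~total  # -> bits = -4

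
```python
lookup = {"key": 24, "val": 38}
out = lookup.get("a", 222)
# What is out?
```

Answer: 222

Derivation:
Trace (tracking out):
lookup = {'key': 24, 'val': 38}  # -> lookup = {'key': 24, 'val': 38}
out = lookup.get('a', 222)  # -> out = 222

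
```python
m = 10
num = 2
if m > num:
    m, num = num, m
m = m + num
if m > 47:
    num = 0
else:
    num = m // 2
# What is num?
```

Trace (tracking num):
m = 10  # -> m = 10
num = 2  # -> num = 2
if m > num:  # condition is True
    m, num = (num, m)  # -> m = 2, num = 10
m = m + num  # -> m = 12
if m > 47:  # condition is False
else:
    num = m // 2  # -> num = 6

Answer: 6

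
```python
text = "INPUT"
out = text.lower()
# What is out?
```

Trace (tracking out):
text = 'INPUT'  # -> text = 'INPUT'
out = text.lower()  # -> out = 'input'

Answer: 'input'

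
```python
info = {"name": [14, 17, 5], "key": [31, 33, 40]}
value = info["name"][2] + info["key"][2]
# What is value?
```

Trace (tracking value):
info = {'name': [14, 17, 5], 'key': [31, 33, 40]}  # -> info = {'name': [14, 17, 5], 'key': [31, 33, 40]}
value = info['name'][2] + info['key'][2]  # -> value = 45

Answer: 45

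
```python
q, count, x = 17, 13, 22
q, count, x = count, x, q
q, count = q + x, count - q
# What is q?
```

Answer: 30

Derivation:
Trace (tracking q):
q, count, x = (17, 13, 22)  # -> q = 17, count = 13, x = 22
q, count, x = (count, x, q)  # -> q = 13, count = 22, x = 17
q, count = (q + x, count - q)  # -> q = 30, count = 9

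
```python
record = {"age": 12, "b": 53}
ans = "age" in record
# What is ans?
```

Answer: True

Derivation:
Trace (tracking ans):
record = {'age': 12, 'b': 53}  # -> record = {'age': 12, 'b': 53}
ans = 'age' in record  # -> ans = True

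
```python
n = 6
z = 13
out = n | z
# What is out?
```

Answer: 15

Derivation:
Trace (tracking out):
n = 6  # -> n = 6
z = 13  # -> z = 13
out = n | z  # -> out = 15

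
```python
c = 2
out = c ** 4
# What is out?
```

Answer: 16

Derivation:
Trace (tracking out):
c = 2  # -> c = 2
out = c ** 4  # -> out = 16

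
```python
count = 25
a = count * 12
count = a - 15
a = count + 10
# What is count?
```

Trace (tracking count):
count = 25  # -> count = 25
a = count * 12  # -> a = 300
count = a - 15  # -> count = 285
a = count + 10  # -> a = 295

Answer: 285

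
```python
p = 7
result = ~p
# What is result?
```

Trace (tracking result):
p = 7  # -> p = 7
result = ~p  # -> result = -8

Answer: -8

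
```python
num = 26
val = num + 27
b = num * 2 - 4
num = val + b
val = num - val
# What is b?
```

Answer: 48

Derivation:
Trace (tracking b):
num = 26  # -> num = 26
val = num + 27  # -> val = 53
b = num * 2 - 4  # -> b = 48
num = val + b  # -> num = 101
val = num - val  # -> val = 48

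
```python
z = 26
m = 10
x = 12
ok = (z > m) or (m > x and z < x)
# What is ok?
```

Answer: True

Derivation:
Trace (tracking ok):
z = 26  # -> z = 26
m = 10  # -> m = 10
x = 12  # -> x = 12
ok = z > m or (m > x and z < x)  # -> ok = True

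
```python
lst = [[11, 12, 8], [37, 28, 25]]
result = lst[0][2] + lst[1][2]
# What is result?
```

Answer: 33

Derivation:
Trace (tracking result):
lst = [[11, 12, 8], [37, 28, 25]]  # -> lst = [[11, 12, 8], [37, 28, 25]]
result = lst[0][2] + lst[1][2]  # -> result = 33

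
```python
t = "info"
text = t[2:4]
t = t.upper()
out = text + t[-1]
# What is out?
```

Trace (tracking out):
t = 'info'  # -> t = 'info'
text = t[2:4]  # -> text = 'fo'
t = t.upper()  # -> t = 'INFO'
out = text + t[-1]  # -> out = 'foO'

Answer: 'foO'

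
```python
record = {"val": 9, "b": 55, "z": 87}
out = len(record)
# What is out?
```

Trace (tracking out):
record = {'val': 9, 'b': 55, 'z': 87}  # -> record = {'val': 9, 'b': 55, 'z': 87}
out = len(record)  # -> out = 3

Answer: 3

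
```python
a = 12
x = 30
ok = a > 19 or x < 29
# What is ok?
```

Answer: False

Derivation:
Trace (tracking ok):
a = 12  # -> a = 12
x = 30  # -> x = 30
ok = a > 19 or x < 29  # -> ok = False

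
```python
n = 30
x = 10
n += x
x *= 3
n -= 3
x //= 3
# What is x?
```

Trace (tracking x):
n = 30  # -> n = 30
x = 10  # -> x = 10
n += x  # -> n = 40
x *= 3  # -> x = 30
n -= 3  # -> n = 37
x //= 3  # -> x = 10

Answer: 10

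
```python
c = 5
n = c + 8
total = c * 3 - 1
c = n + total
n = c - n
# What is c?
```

Answer: 27

Derivation:
Trace (tracking c):
c = 5  # -> c = 5
n = c + 8  # -> n = 13
total = c * 3 - 1  # -> total = 14
c = n + total  # -> c = 27
n = c - n  # -> n = 14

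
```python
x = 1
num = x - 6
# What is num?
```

Trace (tracking num):
x = 1  # -> x = 1
num = x - 6  # -> num = -5

Answer: -5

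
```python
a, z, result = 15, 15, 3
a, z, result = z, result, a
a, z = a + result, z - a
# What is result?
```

Trace (tracking result):
a, z, result = (15, 15, 3)  # -> a = 15, z = 15, result = 3
a, z, result = (z, result, a)  # -> a = 15, z = 3, result = 15
a, z = (a + result, z - a)  # -> a = 30, z = -12

Answer: 15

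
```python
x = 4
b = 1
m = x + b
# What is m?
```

Answer: 5

Derivation:
Trace (tracking m):
x = 4  # -> x = 4
b = 1  # -> b = 1
m = x + b  # -> m = 5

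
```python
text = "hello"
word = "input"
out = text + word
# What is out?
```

Answer: 'helloinput'

Derivation:
Trace (tracking out):
text = 'hello'  # -> text = 'hello'
word = 'input'  # -> word = 'input'
out = text + word  # -> out = 'helloinput'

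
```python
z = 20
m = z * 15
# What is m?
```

Answer: 300

Derivation:
Trace (tracking m):
z = 20  # -> z = 20
m = z * 15  # -> m = 300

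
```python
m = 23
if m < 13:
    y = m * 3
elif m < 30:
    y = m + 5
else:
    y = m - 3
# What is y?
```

Trace (tracking y):
m = 23  # -> m = 23
if m < 13:  # condition is False
elif m < 30:  # condition is True
    y = m + 5  # -> y = 28

Answer: 28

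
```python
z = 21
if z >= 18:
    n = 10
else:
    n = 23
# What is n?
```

Trace (tracking n):
z = 21  # -> z = 21
if z >= 18:  # condition is True
    n = 10  # -> n = 10

Answer: 10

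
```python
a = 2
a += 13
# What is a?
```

Trace (tracking a):
a = 2  # -> a = 2
a += 13  # -> a = 15

Answer: 15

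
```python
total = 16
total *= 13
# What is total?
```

Answer: 208

Derivation:
Trace (tracking total):
total = 16  # -> total = 16
total *= 13  # -> total = 208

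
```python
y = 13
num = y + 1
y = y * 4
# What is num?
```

Trace (tracking num):
y = 13  # -> y = 13
num = y + 1  # -> num = 14
y = y * 4  # -> y = 52

Answer: 14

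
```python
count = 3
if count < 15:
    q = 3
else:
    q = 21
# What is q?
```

Trace (tracking q):
count = 3  # -> count = 3
if count < 15:  # condition is True
    q = 3  # -> q = 3

Answer: 3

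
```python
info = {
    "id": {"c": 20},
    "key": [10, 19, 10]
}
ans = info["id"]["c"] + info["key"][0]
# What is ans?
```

Trace (tracking ans):
info = {'id': {'c': 20}, 'key': [10, 19, 10]}  # -> info = {'id': {'c': 20}, 'key': [10, 19, 10]}
ans = info['id']['c'] + info['key'][0]  # -> ans = 30

Answer: 30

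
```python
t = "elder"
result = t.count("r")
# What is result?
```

Answer: 1

Derivation:
Trace (tracking result):
t = 'elder'  # -> t = 'elder'
result = t.count('r')  # -> result = 1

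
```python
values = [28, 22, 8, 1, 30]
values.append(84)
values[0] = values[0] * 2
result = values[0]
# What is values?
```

Answer: [56, 22, 8, 1, 30, 84]

Derivation:
Trace (tracking values):
values = [28, 22, 8, 1, 30]  # -> values = [28, 22, 8, 1, 30]
values.append(84)  # -> values = [28, 22, 8, 1, 30, 84]
values[0] = values[0] * 2  # -> values = [56, 22, 8, 1, 30, 84]
result = values[0]  # -> result = 56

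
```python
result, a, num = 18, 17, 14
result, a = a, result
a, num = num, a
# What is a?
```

Trace (tracking a):
result, a, num = (18, 17, 14)  # -> result = 18, a = 17, num = 14
result, a = (a, result)  # -> result = 17, a = 18
a, num = (num, a)  # -> a = 14, num = 18

Answer: 14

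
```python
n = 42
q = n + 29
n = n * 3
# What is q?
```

Answer: 71

Derivation:
Trace (tracking q):
n = 42  # -> n = 42
q = n + 29  # -> q = 71
n = n * 3  # -> n = 126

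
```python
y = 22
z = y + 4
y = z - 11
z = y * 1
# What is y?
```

Answer: 15

Derivation:
Trace (tracking y):
y = 22  # -> y = 22
z = y + 4  # -> z = 26
y = z - 11  # -> y = 15
z = y * 1  # -> z = 15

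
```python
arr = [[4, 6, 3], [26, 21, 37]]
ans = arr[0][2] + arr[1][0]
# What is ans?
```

Trace (tracking ans):
arr = [[4, 6, 3], [26, 21, 37]]  # -> arr = [[4, 6, 3], [26, 21, 37]]
ans = arr[0][2] + arr[1][0]  # -> ans = 29

Answer: 29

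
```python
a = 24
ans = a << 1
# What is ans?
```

Answer: 48

Derivation:
Trace (tracking ans):
a = 24  # -> a = 24
ans = a << 1  # -> ans = 48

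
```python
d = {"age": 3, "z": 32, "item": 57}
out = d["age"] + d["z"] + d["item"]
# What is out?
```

Answer: 92

Derivation:
Trace (tracking out):
d = {'age': 3, 'z': 32, 'item': 57}  # -> d = {'age': 3, 'z': 32, 'item': 57}
out = d['age'] + d['z'] + d['item']  # -> out = 92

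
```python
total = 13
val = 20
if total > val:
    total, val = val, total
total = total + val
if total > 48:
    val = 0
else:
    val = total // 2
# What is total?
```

Answer: 33

Derivation:
Trace (tracking total):
total = 13  # -> total = 13
val = 20  # -> val = 20
if total > val:  # condition is False
total = total + val  # -> total = 33
if total > 48:  # condition is False
else:
    val = total // 2  # -> val = 16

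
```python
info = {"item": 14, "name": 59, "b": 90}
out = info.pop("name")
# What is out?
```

Answer: 59

Derivation:
Trace (tracking out):
info = {'item': 14, 'name': 59, 'b': 90}  # -> info = {'item': 14, 'name': 59, 'b': 90}
out = info.pop('name')  # -> out = 59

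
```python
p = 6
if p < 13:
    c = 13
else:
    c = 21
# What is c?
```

Answer: 13

Derivation:
Trace (tracking c):
p = 6  # -> p = 6
if p < 13:  # condition is True
    c = 13  # -> c = 13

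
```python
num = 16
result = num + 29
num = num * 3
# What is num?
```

Trace (tracking num):
num = 16  # -> num = 16
result = num + 29  # -> result = 45
num = num * 3  # -> num = 48

Answer: 48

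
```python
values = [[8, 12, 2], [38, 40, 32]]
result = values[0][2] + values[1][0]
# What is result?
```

Trace (tracking result):
values = [[8, 12, 2], [38, 40, 32]]  # -> values = [[8, 12, 2], [38, 40, 32]]
result = values[0][2] + values[1][0]  # -> result = 40

Answer: 40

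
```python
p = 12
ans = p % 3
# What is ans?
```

Answer: 0

Derivation:
Trace (tracking ans):
p = 12  # -> p = 12
ans = p % 3  # -> ans = 0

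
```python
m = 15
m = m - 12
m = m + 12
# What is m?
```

Answer: 15

Derivation:
Trace (tracking m):
m = 15  # -> m = 15
m = m - 12  # -> m = 3
m = m + 12  # -> m = 15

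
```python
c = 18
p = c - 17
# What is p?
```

Trace (tracking p):
c = 18  # -> c = 18
p = c - 17  # -> p = 1

Answer: 1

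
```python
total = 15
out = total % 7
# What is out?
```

Trace (tracking out):
total = 15  # -> total = 15
out = total % 7  # -> out = 1

Answer: 1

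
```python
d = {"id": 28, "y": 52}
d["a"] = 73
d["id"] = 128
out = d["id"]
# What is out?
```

Answer: 128

Derivation:
Trace (tracking out):
d = {'id': 28, 'y': 52}  # -> d = {'id': 28, 'y': 52}
d['a'] = 73  # -> d = {'id': 28, 'y': 52, 'a': 73}
d['id'] = 128  # -> d = {'id': 128, 'y': 52, 'a': 73}
out = d['id']  # -> out = 128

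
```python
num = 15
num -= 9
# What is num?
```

Answer: 6

Derivation:
Trace (tracking num):
num = 15  # -> num = 15
num -= 9  # -> num = 6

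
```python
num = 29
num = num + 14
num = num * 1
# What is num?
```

Answer: 43

Derivation:
Trace (tracking num):
num = 29  # -> num = 29
num = num + 14  # -> num = 43
num = num * 1  # -> num = 43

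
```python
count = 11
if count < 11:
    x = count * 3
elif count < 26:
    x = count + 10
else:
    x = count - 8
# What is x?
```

Answer: 21

Derivation:
Trace (tracking x):
count = 11  # -> count = 11
if count < 11:  # condition is False
elif count < 26:  # condition is True
    x = count + 10  # -> x = 21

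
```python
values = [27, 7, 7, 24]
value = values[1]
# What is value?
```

Trace (tracking value):
values = [27, 7, 7, 24]  # -> values = [27, 7, 7, 24]
value = values[1]  # -> value = 7

Answer: 7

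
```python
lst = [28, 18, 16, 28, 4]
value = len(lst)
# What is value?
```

Answer: 5

Derivation:
Trace (tracking value):
lst = [28, 18, 16, 28, 4]  # -> lst = [28, 18, 16, 28, 4]
value = len(lst)  # -> value = 5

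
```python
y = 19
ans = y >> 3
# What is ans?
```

Answer: 2

Derivation:
Trace (tracking ans):
y = 19  # -> y = 19
ans = y >> 3  # -> ans = 2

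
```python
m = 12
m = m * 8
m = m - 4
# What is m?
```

Trace (tracking m):
m = 12  # -> m = 12
m = m * 8  # -> m = 96
m = m - 4  # -> m = 92

Answer: 92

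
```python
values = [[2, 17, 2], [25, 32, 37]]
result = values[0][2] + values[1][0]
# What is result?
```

Trace (tracking result):
values = [[2, 17, 2], [25, 32, 37]]  # -> values = [[2, 17, 2], [25, 32, 37]]
result = values[0][2] + values[1][0]  # -> result = 27

Answer: 27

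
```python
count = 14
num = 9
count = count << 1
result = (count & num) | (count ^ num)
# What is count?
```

Trace (tracking count):
count = 14  # -> count = 14
num = 9  # -> num = 9
count = count << 1  # -> count = 28
result = count & num | count ^ num  # -> result = 29

Answer: 28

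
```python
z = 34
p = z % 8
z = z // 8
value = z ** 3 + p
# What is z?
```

Answer: 4

Derivation:
Trace (tracking z):
z = 34  # -> z = 34
p = z % 8  # -> p = 2
z = z // 8  # -> z = 4
value = z ** 3 + p  # -> value = 66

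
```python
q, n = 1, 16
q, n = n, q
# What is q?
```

Trace (tracking q):
q, n = (1, 16)  # -> q = 1, n = 16
q, n = (n, q)  # -> q = 16, n = 1

Answer: 16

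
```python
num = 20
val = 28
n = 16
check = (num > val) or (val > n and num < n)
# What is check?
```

Trace (tracking check):
num = 20  # -> num = 20
val = 28  # -> val = 28
n = 16  # -> n = 16
check = num > val or (val > n and num < n)  # -> check = False

Answer: False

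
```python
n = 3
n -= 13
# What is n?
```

Trace (tracking n):
n = 3  # -> n = 3
n -= 13  # -> n = -10

Answer: -10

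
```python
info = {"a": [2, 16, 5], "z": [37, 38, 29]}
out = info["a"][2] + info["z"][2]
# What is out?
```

Answer: 34

Derivation:
Trace (tracking out):
info = {'a': [2, 16, 5], 'z': [37, 38, 29]}  # -> info = {'a': [2, 16, 5], 'z': [37, 38, 29]}
out = info['a'][2] + info['z'][2]  # -> out = 34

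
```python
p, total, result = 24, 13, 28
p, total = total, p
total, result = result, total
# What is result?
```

Answer: 24

Derivation:
Trace (tracking result):
p, total, result = (24, 13, 28)  # -> p = 24, total = 13, result = 28
p, total = (total, p)  # -> p = 13, total = 24
total, result = (result, total)  # -> total = 28, result = 24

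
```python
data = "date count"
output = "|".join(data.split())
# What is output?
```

Trace (tracking output):
data = 'date count'  # -> data = 'date count'
output = '|'.join(data.split())  # -> output = 'date|count'

Answer: 'date|count'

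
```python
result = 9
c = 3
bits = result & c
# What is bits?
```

Answer: 1

Derivation:
Trace (tracking bits):
result = 9  # -> result = 9
c = 3  # -> c = 3
bits = result & c  # -> bits = 1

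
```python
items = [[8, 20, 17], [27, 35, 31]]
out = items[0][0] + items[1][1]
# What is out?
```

Trace (tracking out):
items = [[8, 20, 17], [27, 35, 31]]  # -> items = [[8, 20, 17], [27, 35, 31]]
out = items[0][0] + items[1][1]  # -> out = 43

Answer: 43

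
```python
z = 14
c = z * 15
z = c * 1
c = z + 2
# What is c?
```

Answer: 212

Derivation:
Trace (tracking c):
z = 14  # -> z = 14
c = z * 15  # -> c = 210
z = c * 1  # -> z = 210
c = z + 2  # -> c = 212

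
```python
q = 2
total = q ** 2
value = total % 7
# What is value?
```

Answer: 4

Derivation:
Trace (tracking value):
q = 2  # -> q = 2
total = q ** 2  # -> total = 4
value = total % 7  # -> value = 4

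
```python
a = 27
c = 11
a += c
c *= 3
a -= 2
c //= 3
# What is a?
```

Answer: 36

Derivation:
Trace (tracking a):
a = 27  # -> a = 27
c = 11  # -> c = 11
a += c  # -> a = 38
c *= 3  # -> c = 33
a -= 2  # -> a = 36
c //= 3  # -> c = 11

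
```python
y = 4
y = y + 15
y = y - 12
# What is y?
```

Trace (tracking y):
y = 4  # -> y = 4
y = y + 15  # -> y = 19
y = y - 12  # -> y = 7

Answer: 7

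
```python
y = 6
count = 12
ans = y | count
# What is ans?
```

Trace (tracking ans):
y = 6  # -> y = 6
count = 12  # -> count = 12
ans = y | count  # -> ans = 14

Answer: 14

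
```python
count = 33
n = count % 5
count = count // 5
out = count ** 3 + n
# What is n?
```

Answer: 3

Derivation:
Trace (tracking n):
count = 33  # -> count = 33
n = count % 5  # -> n = 3
count = count // 5  # -> count = 6
out = count ** 3 + n  # -> out = 219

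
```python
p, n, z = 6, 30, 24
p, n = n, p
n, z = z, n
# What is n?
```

Trace (tracking n):
p, n, z = (6, 30, 24)  # -> p = 6, n = 30, z = 24
p, n = (n, p)  # -> p = 30, n = 6
n, z = (z, n)  # -> n = 24, z = 6

Answer: 24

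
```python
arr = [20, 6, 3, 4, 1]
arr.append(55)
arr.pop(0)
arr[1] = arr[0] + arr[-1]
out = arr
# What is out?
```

Trace (tracking out):
arr = [20, 6, 3, 4, 1]  # -> arr = [20, 6, 3, 4, 1]
arr.append(55)  # -> arr = [20, 6, 3, 4, 1, 55]
arr.pop(0)  # -> arr = [6, 3, 4, 1, 55]
arr[1] = arr[0] + arr[-1]  # -> arr = [6, 61, 4, 1, 55]
out = arr  # -> out = [6, 61, 4, 1, 55]

Answer: [6, 61, 4, 1, 55]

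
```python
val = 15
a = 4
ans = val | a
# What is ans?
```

Trace (tracking ans):
val = 15  # -> val = 15
a = 4  # -> a = 4
ans = val | a  # -> ans = 15

Answer: 15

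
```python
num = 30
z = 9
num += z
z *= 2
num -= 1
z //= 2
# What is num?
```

Answer: 38

Derivation:
Trace (tracking num):
num = 30  # -> num = 30
z = 9  # -> z = 9
num += z  # -> num = 39
z *= 2  # -> z = 18
num -= 1  # -> num = 38
z //= 2  # -> z = 9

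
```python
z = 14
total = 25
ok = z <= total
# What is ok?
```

Trace (tracking ok):
z = 14  # -> z = 14
total = 25  # -> total = 25
ok = z <= total  # -> ok = True

Answer: True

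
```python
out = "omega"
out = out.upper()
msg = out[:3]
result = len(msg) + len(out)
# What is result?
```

Trace (tracking result):
out = 'omega'  # -> out = 'omega'
out = out.upper()  # -> out = 'OMEGA'
msg = out[:3]  # -> msg = 'OME'
result = len(msg) + len(out)  # -> result = 8

Answer: 8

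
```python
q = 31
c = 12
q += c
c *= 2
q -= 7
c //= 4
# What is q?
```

Trace (tracking q):
q = 31  # -> q = 31
c = 12  # -> c = 12
q += c  # -> q = 43
c *= 2  # -> c = 24
q -= 7  # -> q = 36
c //= 4  # -> c = 6

Answer: 36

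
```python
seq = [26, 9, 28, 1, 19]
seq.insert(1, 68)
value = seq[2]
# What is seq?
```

Trace (tracking seq):
seq = [26, 9, 28, 1, 19]  # -> seq = [26, 9, 28, 1, 19]
seq.insert(1, 68)  # -> seq = [26, 68, 9, 28, 1, 19]
value = seq[2]  # -> value = 9

Answer: [26, 68, 9, 28, 1, 19]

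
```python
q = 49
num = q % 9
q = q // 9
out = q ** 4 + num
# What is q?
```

Trace (tracking q):
q = 49  # -> q = 49
num = q % 9  # -> num = 4
q = q // 9  # -> q = 5
out = q ** 4 + num  # -> out = 629

Answer: 5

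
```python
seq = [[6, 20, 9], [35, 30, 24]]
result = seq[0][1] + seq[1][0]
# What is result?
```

Answer: 55

Derivation:
Trace (tracking result):
seq = [[6, 20, 9], [35, 30, 24]]  # -> seq = [[6, 20, 9], [35, 30, 24]]
result = seq[0][1] + seq[1][0]  # -> result = 55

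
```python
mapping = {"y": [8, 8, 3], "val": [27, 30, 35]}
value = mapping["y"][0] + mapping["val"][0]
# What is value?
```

Answer: 35

Derivation:
Trace (tracking value):
mapping = {'y': [8, 8, 3], 'val': [27, 30, 35]}  # -> mapping = {'y': [8, 8, 3], 'val': [27, 30, 35]}
value = mapping['y'][0] + mapping['val'][0]  # -> value = 35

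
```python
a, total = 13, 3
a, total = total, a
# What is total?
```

Trace (tracking total):
a, total = (13, 3)  # -> a = 13, total = 3
a, total = (total, a)  # -> a = 3, total = 13

Answer: 13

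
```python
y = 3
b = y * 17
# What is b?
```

Answer: 51

Derivation:
Trace (tracking b):
y = 3  # -> y = 3
b = y * 17  # -> b = 51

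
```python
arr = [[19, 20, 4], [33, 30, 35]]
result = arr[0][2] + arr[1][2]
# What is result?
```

Trace (tracking result):
arr = [[19, 20, 4], [33, 30, 35]]  # -> arr = [[19, 20, 4], [33, 30, 35]]
result = arr[0][2] + arr[1][2]  # -> result = 39

Answer: 39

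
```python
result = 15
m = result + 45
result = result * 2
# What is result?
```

Answer: 30

Derivation:
Trace (tracking result):
result = 15  # -> result = 15
m = result + 45  # -> m = 60
result = result * 2  # -> result = 30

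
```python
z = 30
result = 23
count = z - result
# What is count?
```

Trace (tracking count):
z = 30  # -> z = 30
result = 23  # -> result = 23
count = z - result  # -> count = 7

Answer: 7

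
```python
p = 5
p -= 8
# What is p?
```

Answer: -3

Derivation:
Trace (tracking p):
p = 5  # -> p = 5
p -= 8  # -> p = -3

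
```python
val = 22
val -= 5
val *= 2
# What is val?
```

Answer: 34

Derivation:
Trace (tracking val):
val = 22  # -> val = 22
val -= 5  # -> val = 17
val *= 2  # -> val = 34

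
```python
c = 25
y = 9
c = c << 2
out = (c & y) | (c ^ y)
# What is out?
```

Answer: 109

Derivation:
Trace (tracking out):
c = 25  # -> c = 25
y = 9  # -> y = 9
c = c << 2  # -> c = 100
out = c & y | c ^ y  # -> out = 109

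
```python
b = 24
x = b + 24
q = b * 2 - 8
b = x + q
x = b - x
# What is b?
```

Trace (tracking b):
b = 24  # -> b = 24
x = b + 24  # -> x = 48
q = b * 2 - 8  # -> q = 40
b = x + q  # -> b = 88
x = b - x  # -> x = 40

Answer: 88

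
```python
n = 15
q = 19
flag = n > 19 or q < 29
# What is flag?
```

Trace (tracking flag):
n = 15  # -> n = 15
q = 19  # -> q = 19
flag = n > 19 or q < 29  # -> flag = True

Answer: True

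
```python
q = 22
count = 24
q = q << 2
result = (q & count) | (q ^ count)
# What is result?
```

Answer: 88

Derivation:
Trace (tracking result):
q = 22  # -> q = 22
count = 24  # -> count = 24
q = q << 2  # -> q = 88
result = q & count | q ^ count  # -> result = 88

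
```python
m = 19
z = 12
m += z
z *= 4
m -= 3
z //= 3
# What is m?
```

Trace (tracking m):
m = 19  # -> m = 19
z = 12  # -> z = 12
m += z  # -> m = 31
z *= 4  # -> z = 48
m -= 3  # -> m = 28
z //= 3  # -> z = 16

Answer: 28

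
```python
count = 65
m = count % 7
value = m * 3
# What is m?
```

Trace (tracking m):
count = 65  # -> count = 65
m = count % 7  # -> m = 2
value = m * 3  # -> value = 6

Answer: 2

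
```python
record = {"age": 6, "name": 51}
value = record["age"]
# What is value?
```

Trace (tracking value):
record = {'age': 6, 'name': 51}  # -> record = {'age': 6, 'name': 51}
value = record['age']  # -> value = 6

Answer: 6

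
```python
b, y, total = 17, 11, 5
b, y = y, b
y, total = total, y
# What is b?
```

Trace (tracking b):
b, y, total = (17, 11, 5)  # -> b = 17, y = 11, total = 5
b, y = (y, b)  # -> b = 11, y = 17
y, total = (total, y)  # -> y = 5, total = 17

Answer: 11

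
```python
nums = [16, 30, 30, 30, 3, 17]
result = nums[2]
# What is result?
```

Trace (tracking result):
nums = [16, 30, 30, 30, 3, 17]  # -> nums = [16, 30, 30, 30, 3, 17]
result = nums[2]  # -> result = 30

Answer: 30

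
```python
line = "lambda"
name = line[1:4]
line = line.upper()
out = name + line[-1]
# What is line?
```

Trace (tracking line):
line = 'lambda'  # -> line = 'lambda'
name = line[1:4]  # -> name = 'amb'
line = line.upper()  # -> line = 'LAMBDA'
out = name + line[-1]  # -> out = 'ambA'

Answer: 'LAMBDA'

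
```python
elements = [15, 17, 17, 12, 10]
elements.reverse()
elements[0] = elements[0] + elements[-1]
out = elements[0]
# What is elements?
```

Trace (tracking elements):
elements = [15, 17, 17, 12, 10]  # -> elements = [15, 17, 17, 12, 10]
elements.reverse()  # -> elements = [10, 12, 17, 17, 15]
elements[0] = elements[0] + elements[-1]  # -> elements = [25, 12, 17, 17, 15]
out = elements[0]  # -> out = 25

Answer: [25, 12, 17, 17, 15]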